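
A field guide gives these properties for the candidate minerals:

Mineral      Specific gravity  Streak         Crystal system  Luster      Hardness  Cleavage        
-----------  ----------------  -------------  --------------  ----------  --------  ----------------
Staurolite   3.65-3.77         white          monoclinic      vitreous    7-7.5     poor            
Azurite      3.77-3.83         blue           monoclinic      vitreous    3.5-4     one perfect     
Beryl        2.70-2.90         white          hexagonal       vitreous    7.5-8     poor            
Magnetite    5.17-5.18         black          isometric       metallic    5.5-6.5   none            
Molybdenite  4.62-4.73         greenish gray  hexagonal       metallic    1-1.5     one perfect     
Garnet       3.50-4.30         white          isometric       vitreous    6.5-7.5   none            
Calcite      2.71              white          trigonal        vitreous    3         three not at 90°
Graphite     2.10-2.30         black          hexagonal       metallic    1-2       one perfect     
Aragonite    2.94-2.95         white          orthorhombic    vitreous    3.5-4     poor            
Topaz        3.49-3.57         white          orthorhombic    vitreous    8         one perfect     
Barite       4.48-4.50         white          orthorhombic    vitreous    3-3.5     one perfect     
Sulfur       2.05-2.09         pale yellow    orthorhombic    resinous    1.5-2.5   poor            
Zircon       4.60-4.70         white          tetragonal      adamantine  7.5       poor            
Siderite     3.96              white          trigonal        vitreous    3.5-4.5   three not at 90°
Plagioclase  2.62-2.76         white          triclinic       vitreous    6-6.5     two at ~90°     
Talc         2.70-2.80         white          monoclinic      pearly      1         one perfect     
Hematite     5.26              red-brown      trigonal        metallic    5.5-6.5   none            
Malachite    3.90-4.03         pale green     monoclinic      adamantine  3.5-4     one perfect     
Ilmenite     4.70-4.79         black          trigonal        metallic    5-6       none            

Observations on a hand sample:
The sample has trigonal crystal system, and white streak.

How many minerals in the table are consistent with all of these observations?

Trigonal crystal system — only Calcite, Siderite, Hematite, Ilmenite remain.
White streak excludes Hematite, Ilmenite.
Consistent with every observation: Calcite, Siderite.
That is 2 minerals.

2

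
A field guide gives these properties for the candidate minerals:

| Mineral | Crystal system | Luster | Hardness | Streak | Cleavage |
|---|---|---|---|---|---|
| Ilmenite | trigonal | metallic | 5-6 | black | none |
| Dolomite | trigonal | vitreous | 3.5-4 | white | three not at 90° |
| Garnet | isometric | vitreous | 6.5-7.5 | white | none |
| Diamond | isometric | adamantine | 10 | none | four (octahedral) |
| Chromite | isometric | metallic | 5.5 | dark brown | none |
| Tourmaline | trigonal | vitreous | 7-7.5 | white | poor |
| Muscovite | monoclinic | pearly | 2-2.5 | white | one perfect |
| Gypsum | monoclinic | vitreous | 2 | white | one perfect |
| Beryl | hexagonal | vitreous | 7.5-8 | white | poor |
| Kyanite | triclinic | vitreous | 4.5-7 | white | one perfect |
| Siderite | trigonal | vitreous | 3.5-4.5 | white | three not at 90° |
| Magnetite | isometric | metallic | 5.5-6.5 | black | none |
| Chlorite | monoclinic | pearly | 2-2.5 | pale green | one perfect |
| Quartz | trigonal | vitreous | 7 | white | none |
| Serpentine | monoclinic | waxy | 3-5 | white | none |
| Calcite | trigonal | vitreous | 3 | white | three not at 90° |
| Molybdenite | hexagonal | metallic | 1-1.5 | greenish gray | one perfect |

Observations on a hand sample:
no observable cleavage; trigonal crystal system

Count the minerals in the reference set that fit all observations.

No observable cleavage — Ilmenite, Garnet, Chromite, Magnetite, Quartz, Serpentine remain.
Trigonal crystal system — leaves Ilmenite, Quartz.
Remaining candidates: Ilmenite, Quartz.
That is 2 minerals.

2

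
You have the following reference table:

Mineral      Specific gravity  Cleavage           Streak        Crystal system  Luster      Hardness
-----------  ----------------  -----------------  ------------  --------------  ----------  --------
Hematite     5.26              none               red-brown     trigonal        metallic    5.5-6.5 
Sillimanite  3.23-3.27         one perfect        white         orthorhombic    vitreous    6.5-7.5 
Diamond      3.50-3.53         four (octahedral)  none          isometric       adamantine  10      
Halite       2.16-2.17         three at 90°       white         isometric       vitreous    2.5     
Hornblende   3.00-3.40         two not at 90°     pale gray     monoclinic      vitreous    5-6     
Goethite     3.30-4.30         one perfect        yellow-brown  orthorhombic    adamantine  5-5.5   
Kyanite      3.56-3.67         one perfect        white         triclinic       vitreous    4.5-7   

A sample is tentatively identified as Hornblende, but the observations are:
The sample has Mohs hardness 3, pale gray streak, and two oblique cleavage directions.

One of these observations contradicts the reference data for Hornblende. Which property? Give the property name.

hardness

Mohs hardness 3: Hornblende has hardness 5-6 — outside the reference range.
Pale gray streak: Hornblende has pale gray streak — matches.
Two oblique cleavage directions: Hornblende has cleavage two not at 90° — matches.
Only the hardness is inconsistent.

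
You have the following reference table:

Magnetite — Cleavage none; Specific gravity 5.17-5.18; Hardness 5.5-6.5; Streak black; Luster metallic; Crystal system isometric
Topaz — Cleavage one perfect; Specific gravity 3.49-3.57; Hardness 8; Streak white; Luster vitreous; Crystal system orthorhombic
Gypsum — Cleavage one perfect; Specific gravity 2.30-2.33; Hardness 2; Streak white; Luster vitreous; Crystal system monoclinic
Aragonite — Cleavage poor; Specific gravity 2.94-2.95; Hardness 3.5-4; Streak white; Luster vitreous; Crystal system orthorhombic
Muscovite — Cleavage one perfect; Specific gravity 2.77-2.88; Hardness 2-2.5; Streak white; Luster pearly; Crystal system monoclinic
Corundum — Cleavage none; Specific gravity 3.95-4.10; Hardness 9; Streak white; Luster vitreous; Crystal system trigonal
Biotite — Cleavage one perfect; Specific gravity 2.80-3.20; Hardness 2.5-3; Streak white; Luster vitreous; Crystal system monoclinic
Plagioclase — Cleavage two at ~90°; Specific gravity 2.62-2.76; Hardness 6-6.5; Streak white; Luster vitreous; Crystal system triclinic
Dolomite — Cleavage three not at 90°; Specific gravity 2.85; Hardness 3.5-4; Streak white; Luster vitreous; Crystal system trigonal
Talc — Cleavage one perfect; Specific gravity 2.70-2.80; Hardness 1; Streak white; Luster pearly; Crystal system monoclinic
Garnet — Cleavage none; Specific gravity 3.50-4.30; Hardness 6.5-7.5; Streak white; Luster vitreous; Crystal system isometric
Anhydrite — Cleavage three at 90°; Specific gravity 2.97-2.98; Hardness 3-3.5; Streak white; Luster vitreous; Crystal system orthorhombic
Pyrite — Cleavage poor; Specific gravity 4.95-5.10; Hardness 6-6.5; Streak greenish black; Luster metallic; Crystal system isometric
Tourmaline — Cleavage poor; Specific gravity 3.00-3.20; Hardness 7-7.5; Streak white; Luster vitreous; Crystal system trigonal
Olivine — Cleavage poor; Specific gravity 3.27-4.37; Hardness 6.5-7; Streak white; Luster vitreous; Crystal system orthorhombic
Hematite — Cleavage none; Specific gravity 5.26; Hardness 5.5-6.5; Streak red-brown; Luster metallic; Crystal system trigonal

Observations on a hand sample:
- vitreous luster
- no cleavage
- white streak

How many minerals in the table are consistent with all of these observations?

Vitreous luster rules out Magnetite, Muscovite, Talc, Pyrite, Hematite.
No cleavage: Corundum, Garnet remain.
White streak: every remaining candidate is consistent.
Consistent with every observation: Corundum, Garnet.
That is 2 minerals.

2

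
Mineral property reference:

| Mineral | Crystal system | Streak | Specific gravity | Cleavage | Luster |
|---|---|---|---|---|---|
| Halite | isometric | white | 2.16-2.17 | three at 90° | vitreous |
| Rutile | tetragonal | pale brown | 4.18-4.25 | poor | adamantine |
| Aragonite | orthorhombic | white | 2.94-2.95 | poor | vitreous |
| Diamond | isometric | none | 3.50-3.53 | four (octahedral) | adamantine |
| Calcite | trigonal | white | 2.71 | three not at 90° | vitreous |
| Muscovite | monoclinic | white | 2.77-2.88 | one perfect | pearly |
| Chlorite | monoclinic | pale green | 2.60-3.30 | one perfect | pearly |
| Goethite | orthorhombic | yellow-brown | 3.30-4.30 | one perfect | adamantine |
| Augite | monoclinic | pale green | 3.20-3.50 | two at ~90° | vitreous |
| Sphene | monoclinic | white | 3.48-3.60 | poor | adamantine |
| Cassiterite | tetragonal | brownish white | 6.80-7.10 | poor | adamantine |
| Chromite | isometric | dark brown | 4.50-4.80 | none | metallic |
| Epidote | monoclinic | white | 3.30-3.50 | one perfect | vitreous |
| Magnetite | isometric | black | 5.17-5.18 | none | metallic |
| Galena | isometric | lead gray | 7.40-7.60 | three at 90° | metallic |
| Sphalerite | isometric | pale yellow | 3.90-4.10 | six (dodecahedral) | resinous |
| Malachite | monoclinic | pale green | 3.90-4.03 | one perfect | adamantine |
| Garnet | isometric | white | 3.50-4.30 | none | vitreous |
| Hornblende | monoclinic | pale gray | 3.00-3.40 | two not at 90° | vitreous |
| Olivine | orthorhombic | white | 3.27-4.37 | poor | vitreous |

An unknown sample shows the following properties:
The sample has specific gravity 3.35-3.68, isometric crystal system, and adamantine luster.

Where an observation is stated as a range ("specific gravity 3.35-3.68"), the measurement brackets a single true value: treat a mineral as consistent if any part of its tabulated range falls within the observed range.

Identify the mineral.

Diamond

Specific gravity 3.35-3.68 — leaves Diamond, Goethite, Augite, Sphene, Epidote, Garnet, Hornblende, Olivine.
Isometric crystal system — only Diamond, Garnet remain.
Adamantine luster is inconsistent with Garnet.
The only mineral consistent with every observation is Diamond.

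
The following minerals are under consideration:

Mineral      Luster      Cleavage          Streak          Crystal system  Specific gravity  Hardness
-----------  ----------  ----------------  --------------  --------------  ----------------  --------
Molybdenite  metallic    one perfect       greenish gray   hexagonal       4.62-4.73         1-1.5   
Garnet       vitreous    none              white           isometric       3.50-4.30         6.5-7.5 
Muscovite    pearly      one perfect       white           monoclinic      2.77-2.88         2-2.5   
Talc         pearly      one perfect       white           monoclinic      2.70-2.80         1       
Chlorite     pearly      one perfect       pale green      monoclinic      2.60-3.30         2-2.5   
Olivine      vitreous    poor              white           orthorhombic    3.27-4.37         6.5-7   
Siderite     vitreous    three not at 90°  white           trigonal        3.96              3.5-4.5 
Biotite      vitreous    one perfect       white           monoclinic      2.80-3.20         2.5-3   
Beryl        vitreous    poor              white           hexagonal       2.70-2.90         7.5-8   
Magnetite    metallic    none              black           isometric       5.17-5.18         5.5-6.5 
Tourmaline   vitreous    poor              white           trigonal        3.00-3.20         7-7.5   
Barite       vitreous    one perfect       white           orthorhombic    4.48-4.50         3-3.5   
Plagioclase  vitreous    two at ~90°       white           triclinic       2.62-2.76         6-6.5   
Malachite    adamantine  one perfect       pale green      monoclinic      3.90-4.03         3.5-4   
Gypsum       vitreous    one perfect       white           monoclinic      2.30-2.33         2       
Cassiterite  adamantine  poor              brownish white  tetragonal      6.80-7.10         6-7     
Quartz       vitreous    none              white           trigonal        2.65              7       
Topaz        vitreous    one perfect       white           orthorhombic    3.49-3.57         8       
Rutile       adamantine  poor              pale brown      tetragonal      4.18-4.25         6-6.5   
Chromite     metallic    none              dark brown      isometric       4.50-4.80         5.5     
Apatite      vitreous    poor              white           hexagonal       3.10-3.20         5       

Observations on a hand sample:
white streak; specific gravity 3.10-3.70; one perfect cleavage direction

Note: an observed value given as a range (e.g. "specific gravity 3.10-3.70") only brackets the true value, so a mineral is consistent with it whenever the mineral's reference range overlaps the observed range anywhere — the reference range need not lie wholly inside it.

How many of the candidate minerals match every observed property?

2

White streak: leaves Garnet, Muscovite, Talc, Olivine, Siderite, Biotite, Beryl, Tourmaline, Barite, Plagioclase, Gypsum, Quartz, Topaz, Apatite.
Specific gravity 3.10-3.70: narrows the field to Garnet, Olivine, Biotite, Tourmaline, Topaz, Apatite.
One perfect cleavage direction: leaves Biotite, Topaz.
Remaining candidates: Biotite, Topaz.
That is 2 minerals.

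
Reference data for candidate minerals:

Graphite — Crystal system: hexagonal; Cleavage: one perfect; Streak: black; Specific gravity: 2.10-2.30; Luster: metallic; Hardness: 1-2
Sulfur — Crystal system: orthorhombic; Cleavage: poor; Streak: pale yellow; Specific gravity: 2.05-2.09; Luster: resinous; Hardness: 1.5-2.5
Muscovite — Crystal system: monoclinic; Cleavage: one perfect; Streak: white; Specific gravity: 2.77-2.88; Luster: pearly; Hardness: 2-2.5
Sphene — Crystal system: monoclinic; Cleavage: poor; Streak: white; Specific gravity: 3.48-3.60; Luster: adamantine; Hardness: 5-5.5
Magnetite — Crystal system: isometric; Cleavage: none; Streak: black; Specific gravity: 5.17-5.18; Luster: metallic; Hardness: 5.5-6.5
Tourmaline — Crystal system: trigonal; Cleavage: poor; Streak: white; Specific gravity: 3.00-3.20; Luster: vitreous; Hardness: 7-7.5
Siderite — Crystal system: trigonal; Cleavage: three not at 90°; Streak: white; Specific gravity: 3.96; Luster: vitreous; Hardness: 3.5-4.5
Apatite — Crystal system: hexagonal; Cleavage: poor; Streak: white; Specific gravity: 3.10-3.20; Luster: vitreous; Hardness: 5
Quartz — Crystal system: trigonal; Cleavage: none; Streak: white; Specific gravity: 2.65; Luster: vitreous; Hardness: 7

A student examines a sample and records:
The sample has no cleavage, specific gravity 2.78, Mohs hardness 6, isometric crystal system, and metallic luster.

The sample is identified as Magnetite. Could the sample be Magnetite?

No cleavage — matches Magnetite (cleavage none).
Specific gravity 2.78 — Magnetite has SG 5.17-5.18; a mismatch.
Mohs hardness 6 — matches Magnetite (hardness 5.5-6.5).
Isometric crystal system — matches Magnetite (isometric system).
Metallic luster — matches Magnetite (metallic luster).
Specific gravity alone is enough to reject Magnetite.

No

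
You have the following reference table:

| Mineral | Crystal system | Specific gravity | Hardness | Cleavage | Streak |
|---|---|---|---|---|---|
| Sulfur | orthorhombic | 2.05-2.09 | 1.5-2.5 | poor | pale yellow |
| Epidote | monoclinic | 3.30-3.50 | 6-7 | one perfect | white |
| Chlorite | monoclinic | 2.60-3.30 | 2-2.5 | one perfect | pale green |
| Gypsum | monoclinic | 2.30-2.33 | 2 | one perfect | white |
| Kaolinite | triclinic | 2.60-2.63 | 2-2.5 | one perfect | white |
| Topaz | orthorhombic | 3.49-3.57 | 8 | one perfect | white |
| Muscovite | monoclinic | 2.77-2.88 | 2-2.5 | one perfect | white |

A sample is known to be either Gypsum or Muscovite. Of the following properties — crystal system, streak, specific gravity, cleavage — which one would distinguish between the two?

Crystal system: both monoclinic — shared.
Streak: both white — shared.
Specific gravity: Gypsum 2.30-2.33, Muscovite 2.77-2.88 — different.
Cleavage: both one perfect — shared.
Of the listed properties, specific gravity is the one that separates them.

specific gravity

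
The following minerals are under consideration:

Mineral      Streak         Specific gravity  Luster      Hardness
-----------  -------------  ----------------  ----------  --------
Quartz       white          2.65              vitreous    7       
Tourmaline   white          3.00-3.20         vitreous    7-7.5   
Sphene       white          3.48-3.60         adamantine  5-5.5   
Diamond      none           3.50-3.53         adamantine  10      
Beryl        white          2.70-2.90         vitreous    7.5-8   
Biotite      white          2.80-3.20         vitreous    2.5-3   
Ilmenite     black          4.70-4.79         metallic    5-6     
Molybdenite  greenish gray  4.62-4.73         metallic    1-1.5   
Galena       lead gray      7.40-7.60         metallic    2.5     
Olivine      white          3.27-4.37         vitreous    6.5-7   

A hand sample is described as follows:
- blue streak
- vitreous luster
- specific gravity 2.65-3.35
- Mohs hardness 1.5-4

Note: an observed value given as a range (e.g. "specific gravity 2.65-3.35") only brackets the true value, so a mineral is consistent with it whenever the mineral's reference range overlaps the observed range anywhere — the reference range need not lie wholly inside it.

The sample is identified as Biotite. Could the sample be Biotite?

No

Blue streak — Biotite has white streak; which does not match.
Vitreous luster — fits Biotite (vitreous luster).
Specific gravity 2.65-3.35 — fits Biotite (SG 2.80-3.20).
Mohs hardness 1.5-4 — fits Biotite (hardness 2.5-3).
Biotite is excluded by the streak.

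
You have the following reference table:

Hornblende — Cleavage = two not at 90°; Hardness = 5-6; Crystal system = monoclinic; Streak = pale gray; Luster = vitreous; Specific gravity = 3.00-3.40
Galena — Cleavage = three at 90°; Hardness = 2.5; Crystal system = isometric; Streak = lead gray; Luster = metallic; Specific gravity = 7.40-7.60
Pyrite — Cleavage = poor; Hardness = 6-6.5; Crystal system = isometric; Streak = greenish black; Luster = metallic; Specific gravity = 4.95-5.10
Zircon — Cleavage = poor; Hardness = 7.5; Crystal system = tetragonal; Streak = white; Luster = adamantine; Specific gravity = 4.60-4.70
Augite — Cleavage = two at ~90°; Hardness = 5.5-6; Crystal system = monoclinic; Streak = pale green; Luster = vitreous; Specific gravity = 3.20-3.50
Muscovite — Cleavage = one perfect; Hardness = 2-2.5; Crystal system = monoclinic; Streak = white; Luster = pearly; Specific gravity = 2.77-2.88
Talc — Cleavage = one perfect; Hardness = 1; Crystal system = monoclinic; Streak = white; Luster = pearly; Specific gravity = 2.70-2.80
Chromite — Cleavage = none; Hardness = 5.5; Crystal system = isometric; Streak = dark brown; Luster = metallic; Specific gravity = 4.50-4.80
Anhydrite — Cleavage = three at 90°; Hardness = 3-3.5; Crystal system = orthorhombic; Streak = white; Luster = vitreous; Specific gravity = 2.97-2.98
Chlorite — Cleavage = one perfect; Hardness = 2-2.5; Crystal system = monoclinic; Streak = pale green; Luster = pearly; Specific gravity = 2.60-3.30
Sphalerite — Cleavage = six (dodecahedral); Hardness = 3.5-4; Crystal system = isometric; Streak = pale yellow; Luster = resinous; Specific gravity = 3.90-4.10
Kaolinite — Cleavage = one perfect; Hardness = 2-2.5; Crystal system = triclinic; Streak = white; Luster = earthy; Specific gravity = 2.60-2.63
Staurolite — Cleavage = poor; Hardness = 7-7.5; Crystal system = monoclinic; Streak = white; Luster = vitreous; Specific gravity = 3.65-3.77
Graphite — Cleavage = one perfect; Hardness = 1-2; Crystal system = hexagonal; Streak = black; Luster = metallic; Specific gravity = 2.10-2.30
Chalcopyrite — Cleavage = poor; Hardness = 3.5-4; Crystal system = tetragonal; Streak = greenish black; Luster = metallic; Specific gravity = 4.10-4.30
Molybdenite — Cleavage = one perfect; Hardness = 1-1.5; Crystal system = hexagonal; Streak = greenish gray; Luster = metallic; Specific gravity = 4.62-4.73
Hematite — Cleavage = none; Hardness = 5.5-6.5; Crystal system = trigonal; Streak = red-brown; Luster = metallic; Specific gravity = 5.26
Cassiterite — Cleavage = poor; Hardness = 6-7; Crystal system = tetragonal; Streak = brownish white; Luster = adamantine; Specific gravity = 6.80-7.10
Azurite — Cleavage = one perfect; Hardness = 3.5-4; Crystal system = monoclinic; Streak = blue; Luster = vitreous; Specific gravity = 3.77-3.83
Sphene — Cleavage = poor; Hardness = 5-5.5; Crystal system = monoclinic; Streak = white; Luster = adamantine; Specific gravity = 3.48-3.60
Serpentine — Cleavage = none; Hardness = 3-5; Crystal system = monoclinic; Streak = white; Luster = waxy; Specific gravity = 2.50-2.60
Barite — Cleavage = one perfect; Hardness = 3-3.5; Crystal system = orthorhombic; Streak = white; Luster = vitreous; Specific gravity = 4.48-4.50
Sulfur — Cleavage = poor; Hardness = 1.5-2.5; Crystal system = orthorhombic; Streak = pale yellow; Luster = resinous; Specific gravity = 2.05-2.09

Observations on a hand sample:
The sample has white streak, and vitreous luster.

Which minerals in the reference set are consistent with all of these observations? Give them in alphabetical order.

Anhydrite, Barite, Staurolite

White streak: leaves Zircon, Muscovite, Talc, Anhydrite, Kaolinite, Staurolite, Sphene, Serpentine, Barite.
Vitreous luster: Anhydrite, Staurolite, Barite remain.
Consistent with every observation: Anhydrite, Barite, Staurolite.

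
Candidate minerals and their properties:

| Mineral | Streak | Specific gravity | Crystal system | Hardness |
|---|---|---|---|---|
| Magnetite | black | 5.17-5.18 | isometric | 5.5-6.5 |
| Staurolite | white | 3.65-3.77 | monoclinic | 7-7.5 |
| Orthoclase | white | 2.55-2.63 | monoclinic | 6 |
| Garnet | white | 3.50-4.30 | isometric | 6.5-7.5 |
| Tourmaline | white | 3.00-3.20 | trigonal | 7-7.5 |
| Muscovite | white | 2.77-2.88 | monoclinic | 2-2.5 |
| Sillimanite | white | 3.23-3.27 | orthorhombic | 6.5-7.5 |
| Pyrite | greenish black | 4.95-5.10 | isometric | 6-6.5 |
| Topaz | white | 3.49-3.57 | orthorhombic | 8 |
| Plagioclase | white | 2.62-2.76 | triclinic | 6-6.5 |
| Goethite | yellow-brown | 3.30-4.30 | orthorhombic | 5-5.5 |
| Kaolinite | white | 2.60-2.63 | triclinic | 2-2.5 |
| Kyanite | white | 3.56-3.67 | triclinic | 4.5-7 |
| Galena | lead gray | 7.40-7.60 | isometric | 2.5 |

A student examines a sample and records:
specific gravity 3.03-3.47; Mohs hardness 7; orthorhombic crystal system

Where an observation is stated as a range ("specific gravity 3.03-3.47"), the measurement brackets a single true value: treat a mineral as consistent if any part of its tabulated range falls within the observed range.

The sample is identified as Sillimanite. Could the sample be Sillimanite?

Consistent

Specific gravity 3.03-3.47 — agrees with Sillimanite (SG 3.23-3.27).
Mohs hardness 7 — agrees with Sillimanite (hardness 6.5-7.5).
Orthorhombic crystal system — agrees with Sillimanite (orthorhombic system).
All observations are consistent with the tabulated values for Sillimanite.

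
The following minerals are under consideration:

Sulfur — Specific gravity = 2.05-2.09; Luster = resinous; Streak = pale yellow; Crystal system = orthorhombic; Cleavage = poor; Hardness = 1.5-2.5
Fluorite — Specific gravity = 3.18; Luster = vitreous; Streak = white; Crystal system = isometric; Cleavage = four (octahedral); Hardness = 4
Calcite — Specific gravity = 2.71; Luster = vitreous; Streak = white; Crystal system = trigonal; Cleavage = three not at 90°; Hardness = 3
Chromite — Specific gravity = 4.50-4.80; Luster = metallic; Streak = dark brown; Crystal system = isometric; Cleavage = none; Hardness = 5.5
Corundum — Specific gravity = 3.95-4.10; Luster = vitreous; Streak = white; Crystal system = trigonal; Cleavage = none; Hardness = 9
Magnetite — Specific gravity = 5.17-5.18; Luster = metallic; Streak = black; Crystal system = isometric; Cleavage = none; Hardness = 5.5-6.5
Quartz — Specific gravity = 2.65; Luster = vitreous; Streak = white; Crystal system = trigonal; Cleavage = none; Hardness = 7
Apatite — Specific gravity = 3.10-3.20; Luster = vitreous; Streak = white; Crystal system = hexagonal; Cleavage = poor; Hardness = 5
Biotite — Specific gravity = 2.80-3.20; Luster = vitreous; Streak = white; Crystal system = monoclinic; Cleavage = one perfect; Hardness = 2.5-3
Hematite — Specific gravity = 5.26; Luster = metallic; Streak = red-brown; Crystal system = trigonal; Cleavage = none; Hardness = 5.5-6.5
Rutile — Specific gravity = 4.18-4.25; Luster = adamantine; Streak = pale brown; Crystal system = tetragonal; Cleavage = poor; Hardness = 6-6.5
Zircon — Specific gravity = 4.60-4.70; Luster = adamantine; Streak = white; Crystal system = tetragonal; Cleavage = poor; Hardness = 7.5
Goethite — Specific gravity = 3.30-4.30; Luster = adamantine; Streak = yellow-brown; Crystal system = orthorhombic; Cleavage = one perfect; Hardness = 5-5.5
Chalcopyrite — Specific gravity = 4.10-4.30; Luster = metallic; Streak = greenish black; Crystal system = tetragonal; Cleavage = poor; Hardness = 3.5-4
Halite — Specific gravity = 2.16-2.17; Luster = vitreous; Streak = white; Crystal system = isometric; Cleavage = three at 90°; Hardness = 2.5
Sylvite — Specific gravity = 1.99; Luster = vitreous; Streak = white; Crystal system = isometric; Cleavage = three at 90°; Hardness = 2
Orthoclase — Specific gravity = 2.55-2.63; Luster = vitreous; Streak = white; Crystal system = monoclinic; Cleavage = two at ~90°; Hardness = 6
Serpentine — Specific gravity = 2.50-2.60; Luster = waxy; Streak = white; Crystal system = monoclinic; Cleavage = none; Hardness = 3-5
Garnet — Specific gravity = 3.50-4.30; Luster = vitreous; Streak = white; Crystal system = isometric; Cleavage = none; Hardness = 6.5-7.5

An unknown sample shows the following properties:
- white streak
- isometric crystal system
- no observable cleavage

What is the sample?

Garnet

White streak: Fluorite, Calcite, Corundum, Quartz, Apatite, Biotite, Zircon, Halite, Sylvite, Orthoclase, Serpentine, Garnet remain.
Isometric crystal system: only Fluorite, Halite, Sylvite, Garnet remain.
No observable cleavage: leaves Garnet.
Garnet is the sole remaining match.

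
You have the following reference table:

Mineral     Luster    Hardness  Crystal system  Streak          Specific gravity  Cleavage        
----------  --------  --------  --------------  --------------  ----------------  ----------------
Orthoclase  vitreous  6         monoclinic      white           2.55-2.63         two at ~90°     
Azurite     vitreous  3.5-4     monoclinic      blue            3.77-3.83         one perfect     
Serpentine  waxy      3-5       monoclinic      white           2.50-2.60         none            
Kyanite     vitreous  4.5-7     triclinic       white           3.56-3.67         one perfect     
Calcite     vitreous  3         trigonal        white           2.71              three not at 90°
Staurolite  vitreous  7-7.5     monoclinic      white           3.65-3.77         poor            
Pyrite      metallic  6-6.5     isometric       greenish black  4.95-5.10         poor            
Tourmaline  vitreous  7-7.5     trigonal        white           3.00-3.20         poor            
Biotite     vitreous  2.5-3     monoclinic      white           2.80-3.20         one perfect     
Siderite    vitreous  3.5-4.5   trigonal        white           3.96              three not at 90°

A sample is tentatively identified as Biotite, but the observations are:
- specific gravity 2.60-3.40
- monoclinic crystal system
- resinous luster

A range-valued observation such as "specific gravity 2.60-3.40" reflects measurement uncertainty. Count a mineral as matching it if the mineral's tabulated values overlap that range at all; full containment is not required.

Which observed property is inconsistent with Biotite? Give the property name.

Specific gravity 2.60-3.40: Biotite has SG 2.80-3.20 — consistent.
Monoclinic crystal system: Biotite has monoclinic system — consistent.
Resinous luster: Biotite has vitreous luster — inconsistent.
Only the luster is inconsistent.

luster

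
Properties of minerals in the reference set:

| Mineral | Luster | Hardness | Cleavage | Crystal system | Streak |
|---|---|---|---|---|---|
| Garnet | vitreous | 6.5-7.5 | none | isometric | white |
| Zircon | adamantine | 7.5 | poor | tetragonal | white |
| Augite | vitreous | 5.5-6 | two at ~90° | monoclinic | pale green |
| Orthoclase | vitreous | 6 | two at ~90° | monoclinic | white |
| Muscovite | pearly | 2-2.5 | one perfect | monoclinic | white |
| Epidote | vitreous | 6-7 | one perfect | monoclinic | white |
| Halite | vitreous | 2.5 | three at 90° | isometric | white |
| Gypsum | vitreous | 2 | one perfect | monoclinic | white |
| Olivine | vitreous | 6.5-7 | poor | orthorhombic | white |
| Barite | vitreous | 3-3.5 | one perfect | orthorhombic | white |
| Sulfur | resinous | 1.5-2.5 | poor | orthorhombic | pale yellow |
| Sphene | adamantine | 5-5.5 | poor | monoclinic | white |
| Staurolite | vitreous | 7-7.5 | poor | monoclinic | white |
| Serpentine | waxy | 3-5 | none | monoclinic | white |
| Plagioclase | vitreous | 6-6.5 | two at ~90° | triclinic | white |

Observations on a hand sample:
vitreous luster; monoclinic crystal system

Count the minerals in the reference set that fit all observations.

Vitreous luster rules out Zircon, Muscovite, Sulfur, Sphene, Serpentine.
Monoclinic crystal system is inconsistent with Garnet, Halite, Olivine, Barite, Plagioclase.
Consistent with every observation: Augite, Epidote, Gypsum, Orthoclase, Staurolite.
That is 5 minerals.

5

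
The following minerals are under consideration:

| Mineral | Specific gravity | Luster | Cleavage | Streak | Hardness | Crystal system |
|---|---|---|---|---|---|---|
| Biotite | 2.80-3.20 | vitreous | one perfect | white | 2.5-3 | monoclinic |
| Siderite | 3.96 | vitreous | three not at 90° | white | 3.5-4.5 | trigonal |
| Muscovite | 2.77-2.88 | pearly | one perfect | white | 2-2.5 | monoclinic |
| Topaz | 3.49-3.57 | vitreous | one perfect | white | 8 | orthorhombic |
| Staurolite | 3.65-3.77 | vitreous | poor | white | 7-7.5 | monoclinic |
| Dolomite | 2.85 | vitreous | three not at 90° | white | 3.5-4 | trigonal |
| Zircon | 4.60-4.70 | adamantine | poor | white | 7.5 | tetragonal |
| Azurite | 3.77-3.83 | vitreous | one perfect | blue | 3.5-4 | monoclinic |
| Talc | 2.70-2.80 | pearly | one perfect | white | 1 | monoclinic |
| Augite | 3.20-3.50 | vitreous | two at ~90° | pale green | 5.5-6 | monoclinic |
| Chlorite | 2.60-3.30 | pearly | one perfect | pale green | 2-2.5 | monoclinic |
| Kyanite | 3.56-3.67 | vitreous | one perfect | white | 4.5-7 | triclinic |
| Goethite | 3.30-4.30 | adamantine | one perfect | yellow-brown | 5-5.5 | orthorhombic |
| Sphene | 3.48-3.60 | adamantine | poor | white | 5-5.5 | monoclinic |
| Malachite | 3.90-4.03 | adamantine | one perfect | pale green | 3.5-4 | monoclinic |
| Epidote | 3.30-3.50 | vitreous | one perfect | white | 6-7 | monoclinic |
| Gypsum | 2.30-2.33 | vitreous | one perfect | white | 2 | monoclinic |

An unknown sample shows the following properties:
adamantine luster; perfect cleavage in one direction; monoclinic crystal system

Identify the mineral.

Adamantine luster — narrows the field to Zircon, Goethite, Sphene, Malachite.
Perfect cleavage in one direction is inconsistent with Zircon, Sphene.
Monoclinic crystal system is inconsistent with Goethite.
The only mineral consistent with every observation is Malachite.

Malachite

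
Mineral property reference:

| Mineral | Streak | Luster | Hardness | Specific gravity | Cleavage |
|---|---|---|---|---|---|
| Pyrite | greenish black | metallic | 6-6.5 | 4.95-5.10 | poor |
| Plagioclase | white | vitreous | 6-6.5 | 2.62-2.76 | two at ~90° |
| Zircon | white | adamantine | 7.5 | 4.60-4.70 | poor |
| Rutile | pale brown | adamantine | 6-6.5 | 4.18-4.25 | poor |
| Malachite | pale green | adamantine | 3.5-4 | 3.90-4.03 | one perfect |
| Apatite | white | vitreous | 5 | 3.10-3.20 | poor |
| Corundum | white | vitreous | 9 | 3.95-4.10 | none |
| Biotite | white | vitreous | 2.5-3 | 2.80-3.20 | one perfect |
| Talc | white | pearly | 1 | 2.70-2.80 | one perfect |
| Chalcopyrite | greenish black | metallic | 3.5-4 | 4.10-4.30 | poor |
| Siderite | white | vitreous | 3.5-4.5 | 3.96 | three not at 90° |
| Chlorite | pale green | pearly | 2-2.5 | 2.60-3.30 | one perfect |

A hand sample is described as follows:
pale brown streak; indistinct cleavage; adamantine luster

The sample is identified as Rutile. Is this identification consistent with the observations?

Consistent

Pale brown streak — matches Rutile (pale brown streak).
Indistinct cleavage — matches Rutile (cleavage poor).
Adamantine luster — matches Rutile (adamantine luster).
Every observed property is compatible with the reference values for Rutile.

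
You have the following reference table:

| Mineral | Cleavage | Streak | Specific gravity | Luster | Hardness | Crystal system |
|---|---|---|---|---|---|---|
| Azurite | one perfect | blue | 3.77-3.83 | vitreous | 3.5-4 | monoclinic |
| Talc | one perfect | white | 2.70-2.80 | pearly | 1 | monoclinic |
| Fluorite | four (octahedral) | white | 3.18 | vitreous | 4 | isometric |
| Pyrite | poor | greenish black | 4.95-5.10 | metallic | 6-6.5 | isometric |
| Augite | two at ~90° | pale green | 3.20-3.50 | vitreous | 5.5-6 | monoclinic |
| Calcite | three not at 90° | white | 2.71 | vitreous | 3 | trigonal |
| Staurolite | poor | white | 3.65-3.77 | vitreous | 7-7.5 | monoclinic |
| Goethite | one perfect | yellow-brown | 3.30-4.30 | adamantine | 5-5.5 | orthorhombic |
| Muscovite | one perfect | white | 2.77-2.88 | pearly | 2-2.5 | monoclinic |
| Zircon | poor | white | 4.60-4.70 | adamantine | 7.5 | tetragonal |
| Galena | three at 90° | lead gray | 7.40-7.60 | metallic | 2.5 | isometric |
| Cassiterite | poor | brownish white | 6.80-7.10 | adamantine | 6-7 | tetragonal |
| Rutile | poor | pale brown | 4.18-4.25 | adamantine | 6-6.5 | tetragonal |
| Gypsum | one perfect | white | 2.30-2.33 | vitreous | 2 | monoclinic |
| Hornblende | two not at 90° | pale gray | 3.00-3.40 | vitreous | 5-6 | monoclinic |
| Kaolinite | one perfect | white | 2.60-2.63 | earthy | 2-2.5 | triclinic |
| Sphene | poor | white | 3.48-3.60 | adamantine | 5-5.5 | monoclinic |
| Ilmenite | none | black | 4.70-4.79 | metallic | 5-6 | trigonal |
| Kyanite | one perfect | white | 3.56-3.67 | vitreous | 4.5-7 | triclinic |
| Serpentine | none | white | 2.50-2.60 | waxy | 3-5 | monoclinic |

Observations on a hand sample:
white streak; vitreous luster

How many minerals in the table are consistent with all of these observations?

5

White streak: Talc, Fluorite, Calcite, Staurolite, Muscovite, Zircon, Gypsum, Kaolinite, Sphene, Kyanite, Serpentine remain.
Vitreous luster: narrows the field to Fluorite, Calcite, Staurolite, Gypsum, Kyanite.
Consistent with every observation: Calcite, Fluorite, Gypsum, Kyanite, Staurolite.
That is 5 minerals.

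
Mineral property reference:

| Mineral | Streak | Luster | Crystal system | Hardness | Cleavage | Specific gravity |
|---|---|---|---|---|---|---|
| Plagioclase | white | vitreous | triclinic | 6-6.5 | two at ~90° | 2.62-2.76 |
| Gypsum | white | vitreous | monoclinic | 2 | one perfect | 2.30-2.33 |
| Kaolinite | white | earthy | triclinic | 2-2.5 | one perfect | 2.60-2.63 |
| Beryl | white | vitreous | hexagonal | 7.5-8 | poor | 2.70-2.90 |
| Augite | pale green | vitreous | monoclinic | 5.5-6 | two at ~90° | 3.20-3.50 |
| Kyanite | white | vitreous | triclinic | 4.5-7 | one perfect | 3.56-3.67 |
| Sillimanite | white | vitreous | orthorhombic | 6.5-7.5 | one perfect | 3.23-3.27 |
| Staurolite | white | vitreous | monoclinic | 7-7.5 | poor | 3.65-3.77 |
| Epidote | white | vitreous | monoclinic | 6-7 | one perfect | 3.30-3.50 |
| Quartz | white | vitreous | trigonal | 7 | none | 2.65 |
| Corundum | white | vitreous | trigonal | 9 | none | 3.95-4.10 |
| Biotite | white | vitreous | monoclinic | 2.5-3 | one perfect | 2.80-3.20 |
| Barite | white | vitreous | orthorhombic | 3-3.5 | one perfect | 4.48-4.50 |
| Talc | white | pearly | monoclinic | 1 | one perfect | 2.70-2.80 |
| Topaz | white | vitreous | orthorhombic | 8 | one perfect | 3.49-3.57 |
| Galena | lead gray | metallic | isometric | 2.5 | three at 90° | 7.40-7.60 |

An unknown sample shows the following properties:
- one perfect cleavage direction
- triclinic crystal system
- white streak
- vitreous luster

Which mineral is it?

One perfect cleavage direction — only Gypsum, Kaolinite, Kyanite, Sillimanite, Epidote, Biotite, Barite, Talc, Topaz remain.
Triclinic crystal system — narrows the field to Kaolinite, Kyanite.
White streak — no further eliminations.
Vitreous luster rules out Kaolinite.
The only mineral consistent with every observation is Kyanite.

Kyanite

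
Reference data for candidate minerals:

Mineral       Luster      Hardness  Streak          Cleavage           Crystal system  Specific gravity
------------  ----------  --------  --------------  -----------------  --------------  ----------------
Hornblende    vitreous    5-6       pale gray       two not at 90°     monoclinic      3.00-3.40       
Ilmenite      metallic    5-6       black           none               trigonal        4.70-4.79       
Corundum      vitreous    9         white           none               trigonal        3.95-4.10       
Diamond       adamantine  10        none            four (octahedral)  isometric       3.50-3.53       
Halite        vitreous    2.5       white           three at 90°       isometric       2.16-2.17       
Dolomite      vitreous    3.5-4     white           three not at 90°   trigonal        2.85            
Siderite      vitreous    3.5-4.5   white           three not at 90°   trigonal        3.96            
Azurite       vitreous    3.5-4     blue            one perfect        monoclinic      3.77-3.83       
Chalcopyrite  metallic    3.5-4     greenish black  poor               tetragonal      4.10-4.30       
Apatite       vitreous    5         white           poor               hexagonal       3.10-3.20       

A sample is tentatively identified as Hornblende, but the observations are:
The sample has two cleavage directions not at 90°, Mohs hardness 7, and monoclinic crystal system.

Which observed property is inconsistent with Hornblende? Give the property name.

Two cleavage directions not at 90°: Hornblende has cleavage two not at 90° — within range.
Mohs hardness 7: Hornblende has hardness 5-6 — inconsistent.
Monoclinic crystal system: Hornblende has monoclinic system — within range.
Only the hardness is inconsistent.

hardness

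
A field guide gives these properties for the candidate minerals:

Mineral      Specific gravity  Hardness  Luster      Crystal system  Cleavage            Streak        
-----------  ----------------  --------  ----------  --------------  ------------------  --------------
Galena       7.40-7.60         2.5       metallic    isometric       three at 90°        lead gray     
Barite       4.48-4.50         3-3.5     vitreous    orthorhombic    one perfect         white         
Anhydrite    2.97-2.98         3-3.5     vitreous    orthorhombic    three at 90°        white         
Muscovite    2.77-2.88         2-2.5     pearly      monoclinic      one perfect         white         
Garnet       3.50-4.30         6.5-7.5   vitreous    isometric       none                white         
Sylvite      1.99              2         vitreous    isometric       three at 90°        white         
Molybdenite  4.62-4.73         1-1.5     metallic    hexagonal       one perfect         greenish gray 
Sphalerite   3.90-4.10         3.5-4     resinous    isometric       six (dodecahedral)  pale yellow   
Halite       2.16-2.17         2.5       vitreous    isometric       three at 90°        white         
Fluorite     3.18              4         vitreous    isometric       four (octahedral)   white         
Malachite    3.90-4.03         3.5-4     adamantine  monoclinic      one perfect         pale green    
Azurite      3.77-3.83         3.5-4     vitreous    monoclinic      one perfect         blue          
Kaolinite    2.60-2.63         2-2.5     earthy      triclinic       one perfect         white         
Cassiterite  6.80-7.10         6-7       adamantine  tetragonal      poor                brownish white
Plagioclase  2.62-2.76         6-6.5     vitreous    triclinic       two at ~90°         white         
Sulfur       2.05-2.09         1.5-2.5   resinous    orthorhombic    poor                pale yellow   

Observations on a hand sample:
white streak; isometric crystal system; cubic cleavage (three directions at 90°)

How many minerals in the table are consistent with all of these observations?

2

White streak — Barite, Anhydrite, Muscovite, Garnet, Sylvite, Halite, Fluorite, Kaolinite, Plagioclase remain.
Isometric crystal system — only Garnet, Sylvite, Halite, Fluorite remain.
Cubic cleavage (three directions at 90°) is inconsistent with Garnet, Fluorite.
Consistent with every observation: Halite, Sylvite.
That is 2 minerals.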